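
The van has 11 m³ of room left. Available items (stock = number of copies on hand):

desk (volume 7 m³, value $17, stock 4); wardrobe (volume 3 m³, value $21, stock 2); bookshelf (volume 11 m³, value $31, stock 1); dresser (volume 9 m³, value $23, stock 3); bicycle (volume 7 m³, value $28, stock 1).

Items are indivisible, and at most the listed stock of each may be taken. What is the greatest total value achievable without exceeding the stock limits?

$49

Best selections within volume 11 and stock limits:
- 1×wardrobe + 1×bicycle: volume 10, value 49
- 2×wardrobe: volume 6, value 42
- 1×desk + 1×wardrobe: volume 10, value 38
Best: $49.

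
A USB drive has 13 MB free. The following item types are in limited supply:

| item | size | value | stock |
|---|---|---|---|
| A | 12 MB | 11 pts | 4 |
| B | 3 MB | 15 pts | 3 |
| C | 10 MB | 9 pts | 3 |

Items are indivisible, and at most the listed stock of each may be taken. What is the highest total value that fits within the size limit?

Top feasible selections:
- 3×B: size 9, value 45
- 2×B: size 6, value 30
- 1×B + 1×C: size 13, value 24
- 1×B: size 3, value 15
Best: 45 pts.

45 pts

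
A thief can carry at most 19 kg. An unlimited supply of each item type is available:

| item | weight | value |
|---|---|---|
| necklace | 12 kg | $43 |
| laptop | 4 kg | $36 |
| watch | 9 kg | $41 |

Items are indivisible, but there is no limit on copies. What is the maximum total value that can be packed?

Best value-per-unit is laptop at 36/4, and filling with it alone uses weight 4×4=16. No mix of the others beats 4×36 = 144.

$144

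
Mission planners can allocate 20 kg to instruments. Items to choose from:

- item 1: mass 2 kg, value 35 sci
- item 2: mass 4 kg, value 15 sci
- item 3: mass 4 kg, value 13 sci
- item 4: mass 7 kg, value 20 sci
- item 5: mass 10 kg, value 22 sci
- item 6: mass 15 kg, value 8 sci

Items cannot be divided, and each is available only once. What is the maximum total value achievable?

85 sci

Check high-value combinations within 20 kg:
- item 1+item 2+item 3+item 5: mass 2+4+4+10=20, value 35+15+13+22=85
- item 1+item 2+item 3+item 4: mass 2+4+4+7=17, value 35+15+13+20=83
- item 1+item 4+item 5: mass 2+7+10=19, value 35+20+22=77
- item 1+item 2+item 5: mass 2+4+10=16, value 35+15+22=72
Best: 85 sci.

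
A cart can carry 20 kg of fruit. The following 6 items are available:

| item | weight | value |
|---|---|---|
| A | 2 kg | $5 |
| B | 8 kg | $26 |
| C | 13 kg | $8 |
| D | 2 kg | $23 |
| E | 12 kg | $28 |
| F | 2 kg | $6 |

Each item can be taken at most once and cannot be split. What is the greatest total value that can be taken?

$62

This is a 0/1 knapsack; check combinations near the capacity.
- A+D+E+F: weight 2+2+12+2=18, value 5+23+28+6=62
- A+B+D+F: weight 2+8+2+2=14, value 5+26+23+6=60
- D+E+F: weight 2+12+2=16, value 23+28+6=57
- A+D+E: weight 2+2+12=16, value 5+23+28=56
Best: $62.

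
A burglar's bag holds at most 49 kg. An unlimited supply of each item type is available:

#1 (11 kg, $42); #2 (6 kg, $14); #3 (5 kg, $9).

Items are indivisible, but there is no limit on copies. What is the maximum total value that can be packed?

Best value-per-unit is #1 at 42/11; filling with it alone gives 4×42 = 168.
Optimal mix: 4×#1 + 1×#3 → weight 49, value 177.

$177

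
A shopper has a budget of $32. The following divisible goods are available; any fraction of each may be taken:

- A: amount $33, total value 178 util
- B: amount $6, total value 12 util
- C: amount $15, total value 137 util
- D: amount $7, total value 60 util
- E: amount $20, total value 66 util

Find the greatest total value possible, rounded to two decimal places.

Take in order of value per unit:
- C (137/15 per unit): all 15 → value 137, running total 137.00
- D (60/7 per unit): all 7 → value 60, running total 197.00
- A (178/33 per unit): 10 of 33 → value 10×178/33 = 53.9394, running total 250.94
Total 250.94.

250.94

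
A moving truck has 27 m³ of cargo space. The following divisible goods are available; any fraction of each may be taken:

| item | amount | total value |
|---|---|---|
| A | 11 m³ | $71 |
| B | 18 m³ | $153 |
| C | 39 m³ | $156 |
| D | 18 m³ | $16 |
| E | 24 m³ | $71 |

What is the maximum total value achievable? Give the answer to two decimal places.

211.09

Take in order of value per unit:
- B (153/18 per unit): all 18 → value 153, running total 153.00
- A (71/11 per unit): 9 of 11 → value 9×71/11 = 58.0909, running total 211.09
Total 211.09.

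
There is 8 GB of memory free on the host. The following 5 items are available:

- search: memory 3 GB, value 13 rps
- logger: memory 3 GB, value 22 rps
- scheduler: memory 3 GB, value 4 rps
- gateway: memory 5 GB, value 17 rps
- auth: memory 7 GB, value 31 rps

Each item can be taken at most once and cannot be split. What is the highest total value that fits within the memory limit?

39 rps

Check high-value combinations within 8 GB:
- logger+gateway: memory 3+5=8, value 22+17=39
- search+logger: memory 3+3=6, value 13+22=35
- auth: memory 7, value 31
- search+gateway: memory 3+5=8, value 13+17=30
- logger+scheduler: memory 3+3=6, value 22+4=26
Best: 39 rps.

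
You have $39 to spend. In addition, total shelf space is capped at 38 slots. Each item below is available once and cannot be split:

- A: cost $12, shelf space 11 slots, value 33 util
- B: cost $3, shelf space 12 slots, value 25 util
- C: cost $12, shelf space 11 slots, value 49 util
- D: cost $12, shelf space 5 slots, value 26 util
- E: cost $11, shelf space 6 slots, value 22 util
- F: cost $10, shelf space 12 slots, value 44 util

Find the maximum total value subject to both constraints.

Feasible sets respecting both limits:
- A+C+F: cost 34, shelf space 34, value 126
- B+C+D+E: cost 38, shelf space 34, value 122
- C+D+F: cost 34, shelf space 28, value 119
- B+C+F: cost 25, shelf space 35, value 118
Best: 126 util.

126 util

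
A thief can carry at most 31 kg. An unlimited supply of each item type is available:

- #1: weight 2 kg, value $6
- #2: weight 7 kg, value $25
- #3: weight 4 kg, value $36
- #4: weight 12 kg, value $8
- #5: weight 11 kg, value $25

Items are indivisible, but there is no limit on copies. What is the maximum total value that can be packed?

Best value-per-unit is #3 at 36/4; filling with it alone gives 7×36 = 252.
Optimal mix: 1×#1 + 7×#3 → weight 30, value 258.

$258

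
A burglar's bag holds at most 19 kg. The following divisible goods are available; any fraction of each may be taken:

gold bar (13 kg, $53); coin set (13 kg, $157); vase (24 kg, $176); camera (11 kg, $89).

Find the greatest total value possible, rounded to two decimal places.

Take in order of value per unit:
- coin set (157/13 per unit): all 13 → value 157, running total 157.00
- camera (89/11 per unit): 6 of 11 → value 6×89/11 = 48.5455, running total 205.55
Total 205.55.

205.55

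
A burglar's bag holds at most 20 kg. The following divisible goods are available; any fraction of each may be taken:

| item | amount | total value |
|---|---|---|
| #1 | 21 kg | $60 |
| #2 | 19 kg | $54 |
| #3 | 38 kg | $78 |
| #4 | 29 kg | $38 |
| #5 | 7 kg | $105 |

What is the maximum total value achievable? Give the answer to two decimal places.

Take in order of value per unit:
- #5 (105/7 per unit): all 7 → value 105, running total 105.00
- #1 (60/21 per unit): 13 of 21 → value 13×60/21 = 37.1429, running total 142.14
Total 142.14.

142.14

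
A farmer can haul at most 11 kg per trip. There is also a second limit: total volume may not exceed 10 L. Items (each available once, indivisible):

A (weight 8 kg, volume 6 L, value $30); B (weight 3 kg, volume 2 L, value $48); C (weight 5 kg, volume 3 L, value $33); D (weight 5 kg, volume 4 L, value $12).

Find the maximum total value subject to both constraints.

$81

Feasible sets respecting both limits:
- B+C: weight 8, volume 5, value 81
- A+B: weight 11, volume 8, value 78
- B+D: weight 8, volume 6, value 60
- B: weight 3, volume 2, value 48
Best: $81.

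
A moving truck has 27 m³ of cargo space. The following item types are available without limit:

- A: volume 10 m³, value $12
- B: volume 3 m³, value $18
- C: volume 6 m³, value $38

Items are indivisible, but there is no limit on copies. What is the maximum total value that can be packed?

$170

Best value-per-unit is C at 38/6; filling with it alone gives 4×38 = 152.
Optimal mix: 1×B + 4×C → volume 27, value 170.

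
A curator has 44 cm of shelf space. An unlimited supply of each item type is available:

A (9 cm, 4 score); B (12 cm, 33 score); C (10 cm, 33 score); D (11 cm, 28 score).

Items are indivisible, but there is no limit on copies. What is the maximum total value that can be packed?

132 score

Best value-per-unit is C at 33/10; filling with it alone gives 4×33 = 132.
Optimal mix: 2×B + 2×C → length 44, value 132.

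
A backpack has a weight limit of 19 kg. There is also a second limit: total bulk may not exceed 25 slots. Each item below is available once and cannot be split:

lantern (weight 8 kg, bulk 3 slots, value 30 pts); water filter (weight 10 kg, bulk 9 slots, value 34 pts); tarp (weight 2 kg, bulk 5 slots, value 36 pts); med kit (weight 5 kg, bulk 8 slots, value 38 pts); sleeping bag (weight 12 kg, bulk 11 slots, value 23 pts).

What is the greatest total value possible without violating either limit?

Feasible sets respecting both limits:
- water filter+tarp+med kit: weight 17, bulk 22, value 108
- lantern+tarp+med kit: weight 15, bulk 16, value 104
- tarp+med kit+sleeping bag: weight 19, bulk 24, value 97
Best: 108 pts.

108 pts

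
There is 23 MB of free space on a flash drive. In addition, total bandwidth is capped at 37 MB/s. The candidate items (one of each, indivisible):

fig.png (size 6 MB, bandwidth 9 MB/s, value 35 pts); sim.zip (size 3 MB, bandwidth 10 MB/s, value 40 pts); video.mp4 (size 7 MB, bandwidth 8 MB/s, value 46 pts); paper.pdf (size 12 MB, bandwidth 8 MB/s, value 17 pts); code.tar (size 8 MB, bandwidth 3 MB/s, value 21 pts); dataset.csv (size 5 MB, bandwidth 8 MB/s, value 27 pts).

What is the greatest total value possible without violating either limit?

148 pts

Feasible sets respecting both limits:
- fig.png+sim.zip+video.mp4+dataset.csv: size 21, bandwidth 35, value 148
- sim.zip+video.mp4+code.tar+dataset.csv: size 23, bandwidth 29, value 134
- fig.png+sim.zip+code.tar+dataset.csv: size 22, bandwidth 30, value 123
Best: 148 pts.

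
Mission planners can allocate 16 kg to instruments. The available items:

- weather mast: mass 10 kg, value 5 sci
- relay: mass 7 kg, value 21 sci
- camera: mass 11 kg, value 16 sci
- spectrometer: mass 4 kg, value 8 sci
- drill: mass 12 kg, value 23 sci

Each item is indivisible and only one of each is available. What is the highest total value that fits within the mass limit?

Check high-value combinations within 16 kg:
- spectrometer+drill: mass 4+12=16, value 8+23=31
- relay+spectrometer: mass 7+4=11, value 21+8=29
- camera+spectrometer: mass 11+4=15, value 16+8=24
Best: 31 sci.

31 sci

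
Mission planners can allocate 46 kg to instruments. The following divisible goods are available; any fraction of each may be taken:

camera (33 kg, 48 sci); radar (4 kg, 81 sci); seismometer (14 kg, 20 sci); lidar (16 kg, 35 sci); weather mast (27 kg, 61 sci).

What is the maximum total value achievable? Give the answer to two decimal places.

Take in order of value per unit:
- radar (81/4 per unit): all 4 → value 81, running total 81.00
- weather mast (61/27 per unit): all 27 → value 61, running total 142.00
- lidar (35/16 per unit): 15 of 16 → value 15×35/16 = 32.8125, running total 174.81
Total 174.81.

174.81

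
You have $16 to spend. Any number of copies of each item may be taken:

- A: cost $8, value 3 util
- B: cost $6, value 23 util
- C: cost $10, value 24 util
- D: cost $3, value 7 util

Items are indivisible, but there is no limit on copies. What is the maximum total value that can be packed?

53 util

Best value-per-unit is B at 23/6; filling with it alone gives 2×23 = 46.
Optimal mix: 2×B + 1×D → cost 15, value 53.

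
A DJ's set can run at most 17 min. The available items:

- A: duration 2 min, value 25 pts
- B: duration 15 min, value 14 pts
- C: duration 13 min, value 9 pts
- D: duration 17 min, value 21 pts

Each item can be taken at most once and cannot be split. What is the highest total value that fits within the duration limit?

Check high-value combinations within 17 min:
- A+B: duration 2+15=17, value 25+14=39
- A+C: duration 2+13=15, value 25+9=34
- A: duration 2, value 25
- D: duration 17, value 21
Best: 39 pts.

39 pts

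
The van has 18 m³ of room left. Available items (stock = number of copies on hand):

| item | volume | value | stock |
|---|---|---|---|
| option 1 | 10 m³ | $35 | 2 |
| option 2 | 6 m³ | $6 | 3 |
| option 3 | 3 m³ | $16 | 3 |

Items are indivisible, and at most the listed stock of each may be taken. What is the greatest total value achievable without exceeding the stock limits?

Top feasible selections:
- 1×option 1 + 2×option 3: volume 16, value 67
- 1×option 2 + 3×option 3: volume 15, value 54
- 1×option 1 + 1×option 3: volume 13, value 51
- 3×option 3: volume 9, value 48
Best: $67.

$67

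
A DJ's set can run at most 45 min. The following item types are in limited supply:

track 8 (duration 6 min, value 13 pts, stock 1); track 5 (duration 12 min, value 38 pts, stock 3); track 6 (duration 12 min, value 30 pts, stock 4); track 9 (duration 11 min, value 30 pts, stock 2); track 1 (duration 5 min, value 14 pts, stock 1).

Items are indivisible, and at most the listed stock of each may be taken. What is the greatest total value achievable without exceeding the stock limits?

Best selections within duration 45 and stock limits:
- 3×track 5 + 1×track 1: duration 41, value 128
- 1×track 8 + 3×track 5: duration 42, value 127
Best: 128 pts.

128 pts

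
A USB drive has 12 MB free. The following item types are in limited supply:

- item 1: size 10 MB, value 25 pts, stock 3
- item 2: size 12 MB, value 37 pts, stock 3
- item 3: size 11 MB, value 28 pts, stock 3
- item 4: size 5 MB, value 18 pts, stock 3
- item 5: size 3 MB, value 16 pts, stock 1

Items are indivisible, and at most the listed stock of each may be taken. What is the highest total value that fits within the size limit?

Top feasible selections:
- 1×item 2: size 12, value 37
- 2×item 4: size 10, value 36
Best: 37 pts.

37 pts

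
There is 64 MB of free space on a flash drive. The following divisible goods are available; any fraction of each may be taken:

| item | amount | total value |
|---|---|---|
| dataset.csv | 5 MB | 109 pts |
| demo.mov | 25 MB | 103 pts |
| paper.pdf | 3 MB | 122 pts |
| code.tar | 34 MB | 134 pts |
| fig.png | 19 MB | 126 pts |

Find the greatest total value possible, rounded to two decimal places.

507.29

Take in order of value per unit:
- paper.pdf (122/3 per unit): all 3 → value 122, running total 122.00
- dataset.csv (109/5 per unit): all 5 → value 109, running total 231.00
- fig.png (126/19 per unit): all 19 → value 126, running total 357.00
- demo.mov (103/25 per unit): all 25 → value 103, running total 460.00
- code.tar (134/34 per unit): 12 of 34 → value 12×134/34 = 47.2941, running total 507.29
Total 507.29.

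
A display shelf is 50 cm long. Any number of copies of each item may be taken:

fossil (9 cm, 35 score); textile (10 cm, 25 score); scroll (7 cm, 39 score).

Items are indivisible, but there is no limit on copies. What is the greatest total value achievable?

Best value-per-unit is scroll at 39/7, and filling with it alone uses length 7×7=49. No mix of the others beats 7×39 = 273.

273 score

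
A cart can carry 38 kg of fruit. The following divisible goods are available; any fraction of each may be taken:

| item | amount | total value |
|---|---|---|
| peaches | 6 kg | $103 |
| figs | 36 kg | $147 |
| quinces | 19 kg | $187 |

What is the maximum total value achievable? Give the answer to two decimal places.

Take in order of value per unit:
- peaches (103/6 per unit): all 6 → value 103, running total 103.00
- quinces (187/19 per unit): all 19 → value 187, running total 290.00
- figs (147/36 per unit): 13 of 36 → value 13×147/36 = 53.0833, running total 343.08
Total 343.08.

343.08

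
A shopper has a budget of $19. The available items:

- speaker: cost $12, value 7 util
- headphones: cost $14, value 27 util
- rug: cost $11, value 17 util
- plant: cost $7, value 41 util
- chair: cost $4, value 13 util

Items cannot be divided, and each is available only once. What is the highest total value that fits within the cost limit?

58 util

Check high-value combinations within $19:
- rug+plant: cost 11+7=18, value 17+41=58
- plant+chair: cost 7+4=11, value 41+13=54
- speaker+plant: cost 12+7=19, value 7+41=48
- plant: cost 7, value 41
Best: 58 util.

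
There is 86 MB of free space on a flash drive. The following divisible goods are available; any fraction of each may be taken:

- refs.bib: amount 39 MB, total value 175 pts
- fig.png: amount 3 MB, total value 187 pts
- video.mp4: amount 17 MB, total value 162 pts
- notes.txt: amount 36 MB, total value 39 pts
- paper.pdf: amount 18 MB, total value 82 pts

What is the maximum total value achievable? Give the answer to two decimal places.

Take in order of value per unit:
- fig.png (187/3 per unit): all 3 → value 187, running total 187.00
- video.mp4 (162/17 per unit): all 17 → value 162, running total 349.00
- paper.pdf (82/18 per unit): all 18 → value 82, running total 431.00
- refs.bib (175/39 per unit): all 39 → value 175, running total 606.00
- notes.txt (39/36 per unit): 9 of 36 → value 9×39/36 = 9.7500, running total 615.75
Total 615.75.

615.75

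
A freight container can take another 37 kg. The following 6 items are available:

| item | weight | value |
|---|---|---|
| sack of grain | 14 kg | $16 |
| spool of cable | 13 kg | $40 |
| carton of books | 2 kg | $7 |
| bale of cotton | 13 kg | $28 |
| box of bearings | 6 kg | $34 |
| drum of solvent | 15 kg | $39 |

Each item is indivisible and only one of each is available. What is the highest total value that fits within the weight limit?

This is a 0/1 knapsack; check combinations near the capacity.
- spool of cable+carton of books+box of bearings+drum of solvent: weight 13+2+6+15=36, value 40+7+34+39=120
- spool of cable+box of bearings+drum of solvent: weight 13+6+15=34, value 40+34+39=113
- spool of cable+carton of books+bale of cotton+box of bearings: weight 13+2+13+6=34, value 40+7+28+34=109
Best: $120.

$120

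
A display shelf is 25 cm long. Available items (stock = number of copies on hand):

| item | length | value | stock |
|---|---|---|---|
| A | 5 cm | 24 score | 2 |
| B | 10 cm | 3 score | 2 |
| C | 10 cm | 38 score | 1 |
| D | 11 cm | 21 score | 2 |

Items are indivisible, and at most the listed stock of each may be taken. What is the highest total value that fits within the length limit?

86 score

Top feasible selections:
- 2×A + 1×C: length 20, value 86
- 2×A + 1×D: length 21, value 69
Best: 86 score.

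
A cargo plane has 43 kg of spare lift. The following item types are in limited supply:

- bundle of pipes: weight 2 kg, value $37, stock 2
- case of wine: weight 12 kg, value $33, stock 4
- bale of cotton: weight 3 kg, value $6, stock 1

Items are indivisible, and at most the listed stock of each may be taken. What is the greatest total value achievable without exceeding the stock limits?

Top feasible selections:
- 2×bundle of pipes + 3×case of wine + 1×bale of cotton: weight 43, value 179
- 2×bundle of pipes + 3×case of wine: weight 40, value 173
- 2×bundle of pipes + 2×case of wine + 1×bale of cotton: weight 31, value 146
- 1×bundle of pipes + 3×case of wine + 1×bale of cotton: weight 41, value 142
Best: $179.

$179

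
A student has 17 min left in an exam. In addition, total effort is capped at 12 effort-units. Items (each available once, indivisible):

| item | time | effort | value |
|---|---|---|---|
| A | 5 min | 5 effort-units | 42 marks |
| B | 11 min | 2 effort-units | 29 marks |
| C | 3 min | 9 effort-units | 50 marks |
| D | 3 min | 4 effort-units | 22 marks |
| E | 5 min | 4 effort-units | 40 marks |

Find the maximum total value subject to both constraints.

82 marks

Feasible sets respecting both limits:
- A+E: time 10, effort 9, value 82
- B+C: time 14, effort 11, value 79
- A+B: time 16, effort 7, value 71
- B+E: time 16, effort 6, value 69
Best: 82 marks.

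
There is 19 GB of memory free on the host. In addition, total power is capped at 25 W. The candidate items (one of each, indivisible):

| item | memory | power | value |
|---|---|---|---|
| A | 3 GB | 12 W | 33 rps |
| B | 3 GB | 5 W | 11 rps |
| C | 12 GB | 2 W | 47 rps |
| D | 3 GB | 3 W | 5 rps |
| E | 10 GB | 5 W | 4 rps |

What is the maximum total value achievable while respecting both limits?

Feasible sets respecting both limits:
- A+B+C: memory 18, power 19, value 91
- A+C+D: memory 18, power 17, value 85
- A+C: memory 15, power 14, value 80
- B+C+D: memory 18, power 10, value 63
Best: 91 rps.

91 rps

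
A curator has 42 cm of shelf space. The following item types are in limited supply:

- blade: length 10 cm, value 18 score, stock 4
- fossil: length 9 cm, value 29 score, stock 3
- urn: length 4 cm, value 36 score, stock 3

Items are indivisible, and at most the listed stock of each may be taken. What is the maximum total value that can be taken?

Best selections within length 42 and stock limits:
- 3×fossil + 3×urn: length 39, value 195
- 1×blade + 2×fossil + 3×urn: length 40, value 184
- 2×blade + 1×fossil + 3×urn: length 41, value 173
Best: 195 score.

195 score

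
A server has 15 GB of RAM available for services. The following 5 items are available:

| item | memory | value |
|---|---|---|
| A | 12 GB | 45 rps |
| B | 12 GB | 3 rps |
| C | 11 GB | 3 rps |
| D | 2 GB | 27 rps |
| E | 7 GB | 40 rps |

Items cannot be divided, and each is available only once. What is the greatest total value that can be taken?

Check high-value combinations within 15 GB:
- A+D: memory 12+2=14, value 45+27=72
- D+E: memory 2+7=9, value 27+40=67
- A: memory 12, value 45
Best: 72 rps.

72 rps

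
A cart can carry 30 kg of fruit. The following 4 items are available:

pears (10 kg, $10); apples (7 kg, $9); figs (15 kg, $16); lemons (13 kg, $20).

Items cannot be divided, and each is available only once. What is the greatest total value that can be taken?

This is a 0/1 knapsack; check combinations near the capacity.
- pears+apples+lemons: weight 10+7+13=30, value 10+9+20=39
- figs+lemons: weight 15+13=28, value 16+20=36
- pears+lemons: weight 10+13=23, value 10+20=30
- apples+lemons: weight 7+13=20, value 9+20=29
Best: $39.

$39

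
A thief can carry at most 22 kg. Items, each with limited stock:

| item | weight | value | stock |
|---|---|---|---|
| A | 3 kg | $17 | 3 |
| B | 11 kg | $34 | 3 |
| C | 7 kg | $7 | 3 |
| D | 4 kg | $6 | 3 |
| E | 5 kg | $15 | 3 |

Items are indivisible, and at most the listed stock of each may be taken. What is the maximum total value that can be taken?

Best selections within weight 22 and stock limits:
- 3×A + 1×B: weight 20, value 85
- 2×A + 1×B + 1×E: weight 22, value 83
Best: $85.

$85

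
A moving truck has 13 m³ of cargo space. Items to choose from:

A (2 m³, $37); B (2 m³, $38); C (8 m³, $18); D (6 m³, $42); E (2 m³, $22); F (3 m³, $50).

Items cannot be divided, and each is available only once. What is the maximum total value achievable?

Check high-value combinations within 13 m³:
- A+B+D+F: volume 2+2+6+3=13, value 37+38+42+50=167
- B+D+E+F: volume 2+6+2+3=13, value 38+42+22+50=152
- A+D+E+F: volume 2+6+2+3=13, value 37+42+22+50=151
Best: $167.

$167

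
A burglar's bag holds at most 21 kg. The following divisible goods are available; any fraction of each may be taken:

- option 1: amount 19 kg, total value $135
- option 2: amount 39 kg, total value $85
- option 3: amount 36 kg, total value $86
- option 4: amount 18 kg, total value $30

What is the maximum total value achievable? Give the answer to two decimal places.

Take in order of value per unit:
- option 1 (135/19 per unit): all 19 → value 135, running total 135.00
- option 3 (86/36 per unit): 2 of 36 → value 2×86/36 = 4.7778, running total 139.78
Total 139.78.

139.78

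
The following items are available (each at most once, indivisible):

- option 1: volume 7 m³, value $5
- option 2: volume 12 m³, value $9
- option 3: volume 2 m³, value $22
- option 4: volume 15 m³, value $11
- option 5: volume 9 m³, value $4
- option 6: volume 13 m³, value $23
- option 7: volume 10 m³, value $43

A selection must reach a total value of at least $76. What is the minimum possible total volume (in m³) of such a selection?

Subsets with value ≥ 76, sorted by total volume:
- option 3+option 6+option 7: volume 25, value 88
- option 3+option 4+option 7: volume 27, value 76
- option 1+option 2+option 3+option 7: volume 31, value 79
Minimum volume: 25 m³.

25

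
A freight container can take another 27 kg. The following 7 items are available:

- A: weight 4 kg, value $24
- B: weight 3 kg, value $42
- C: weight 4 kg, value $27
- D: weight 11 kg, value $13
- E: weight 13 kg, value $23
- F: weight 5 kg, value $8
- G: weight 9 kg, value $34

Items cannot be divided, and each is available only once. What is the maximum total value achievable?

This is a 0/1 knapsack; check combinations near the capacity.
- A+B+C+F+G: weight 4+3+4+5+9=25, value 24+42+27+8+34=135
- A+B+C+G: weight 4+3+4+9=20, value 24+42+27+34=127
- A+B+C+E: weight 4+3+4+13=24, value 24+42+27+23=116
Best: $135.

$135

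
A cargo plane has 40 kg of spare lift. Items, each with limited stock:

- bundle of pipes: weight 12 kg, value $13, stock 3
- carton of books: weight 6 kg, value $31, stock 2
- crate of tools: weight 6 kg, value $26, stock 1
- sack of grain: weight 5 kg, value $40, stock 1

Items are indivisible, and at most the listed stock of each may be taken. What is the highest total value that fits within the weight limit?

Best selections within weight 40 and stock limits:
- 1×bundle of pipes + 2×carton of books + 1×crate of tools + 1×sack of grain: weight 35, value 141
- 2×carton of books + 1×crate of tools + 1×sack of grain: weight 23, value 128
- 1×bundle of pipes + 2×carton of books + 1×sack of grain: weight 29, value 115
- 1×bundle of pipes + 1×carton of books + 1×crate of tools + 1×sack of grain: weight 29, value 110
Best: $141.

$141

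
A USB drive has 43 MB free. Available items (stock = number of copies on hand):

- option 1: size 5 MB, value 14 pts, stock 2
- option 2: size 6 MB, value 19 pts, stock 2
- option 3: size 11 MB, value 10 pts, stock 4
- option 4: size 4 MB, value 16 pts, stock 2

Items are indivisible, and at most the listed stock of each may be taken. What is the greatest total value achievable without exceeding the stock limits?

Best selections within size 43 and stock limits:
- 2×option 1 + 2×option 2 + 1×option 3 + 2×option 4: size 41, value 108
- 2×option 1 + 2×option 2 + 2×option 4: size 30, value 98
- 1×option 1 + 2×option 2 + 1×option 3 + 2×option 4: size 36, value 94
- 2×option 1 + 2×option 2 + 1×option 3 + 1×option 4: size 37, value 92
Best: 108 pts.

108 pts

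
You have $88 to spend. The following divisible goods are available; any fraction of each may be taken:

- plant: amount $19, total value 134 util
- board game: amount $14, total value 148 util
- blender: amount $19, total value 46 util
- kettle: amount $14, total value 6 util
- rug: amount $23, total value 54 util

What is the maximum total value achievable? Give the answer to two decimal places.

387.57

Take in order of value per unit:
- board game (148/14 per unit): all 14 → value 148, running total 148.00
- plant (134/19 per unit): all 19 → value 134, running total 282.00
- blender (46/19 per unit): all 19 → value 46, running total 328.00
- rug (54/23 per unit): all 23 → value 54, running total 382.00
- kettle (6/14 per unit): 13 of 14 → value 13×6/14 = 5.5714, running total 387.57
Total 387.57.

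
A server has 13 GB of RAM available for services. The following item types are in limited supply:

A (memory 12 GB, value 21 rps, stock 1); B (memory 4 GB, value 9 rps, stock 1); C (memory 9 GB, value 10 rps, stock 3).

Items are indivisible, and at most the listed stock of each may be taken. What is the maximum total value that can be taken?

21 rps

Top feasible selections:
- 1×A: memory 12, value 21
- 1×B + 1×C: memory 13, value 19
- 1×C: memory 9, value 10
Best: 21 rps.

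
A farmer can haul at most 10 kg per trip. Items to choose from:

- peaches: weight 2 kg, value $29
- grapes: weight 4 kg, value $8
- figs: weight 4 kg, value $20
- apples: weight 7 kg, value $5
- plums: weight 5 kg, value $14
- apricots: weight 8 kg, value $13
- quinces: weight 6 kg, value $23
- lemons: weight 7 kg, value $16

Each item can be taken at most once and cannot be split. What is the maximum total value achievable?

Check high-value combinations within 10 kg:
- peaches+grapes+figs: weight 2+4+4=10, value 29+8+20=57
- peaches+quinces: weight 2+6=8, value 29+23=52
- peaches+figs: weight 2+4=6, value 29+20=49
- peaches+lemons: weight 2+7=9, value 29+16=45
Best: $57.

$57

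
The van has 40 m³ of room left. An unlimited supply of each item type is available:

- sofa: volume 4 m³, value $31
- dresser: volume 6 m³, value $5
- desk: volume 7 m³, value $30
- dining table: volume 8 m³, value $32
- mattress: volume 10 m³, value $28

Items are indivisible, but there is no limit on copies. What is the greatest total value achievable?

Best value-per-unit is sofa at 31/4, and filling with it alone uses volume 10×4=40. No mix of the others beats 10×31 = 310.

$310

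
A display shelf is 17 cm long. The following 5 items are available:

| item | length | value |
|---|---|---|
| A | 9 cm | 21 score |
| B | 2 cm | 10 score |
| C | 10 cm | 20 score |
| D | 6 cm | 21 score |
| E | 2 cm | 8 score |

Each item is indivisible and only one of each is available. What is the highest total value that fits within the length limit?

Check high-value combinations within 17 cm:
- A+B+D: length 9+2+6=17, value 21+10+21=52
- A+D+E: length 9+6+2=17, value 21+21+8=50
- A+D: length 9+6=15, value 21+21=42
- C+D: length 10+6=16, value 20+21=41
Best: 52 score.

52 score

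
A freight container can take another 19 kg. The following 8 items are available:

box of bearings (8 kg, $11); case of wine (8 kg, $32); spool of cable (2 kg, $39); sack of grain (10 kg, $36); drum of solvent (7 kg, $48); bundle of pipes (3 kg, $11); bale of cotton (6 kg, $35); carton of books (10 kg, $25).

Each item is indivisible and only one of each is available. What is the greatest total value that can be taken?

$133

This is a 0/1 knapsack; check combinations near the capacity.
- spool of cable+drum of solvent+bundle of pipes+bale of cotton: weight 2+7+3+6=18, value 39+48+11+35=133
- spool of cable+sack of grain+drum of solvent: weight 2+10+7=19, value 39+36+48=123
- spool of cable+drum of solvent+bale of cotton: weight 2+7+6=15, value 39+48+35=122
- case of wine+spool of cable+drum of solvent: weight 8+2+7=17, value 32+39+48=119
- case of wine+spool of cable+bundle of pipes+bale of cotton: weight 8+2+3+6=19, value 32+39+11+35=117
Best: $133.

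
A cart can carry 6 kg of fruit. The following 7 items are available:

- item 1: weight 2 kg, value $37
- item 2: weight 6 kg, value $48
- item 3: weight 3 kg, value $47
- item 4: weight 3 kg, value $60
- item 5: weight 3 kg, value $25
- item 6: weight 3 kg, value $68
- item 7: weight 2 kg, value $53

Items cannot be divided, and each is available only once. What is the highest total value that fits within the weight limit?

$128

This is a 0/1 knapsack; check combinations near the capacity.
- item 4+item 6: weight 3+3=6, value 60+68=128
- item 6+item 7: weight 3+2=5, value 68+53=121
- item 3+item 6: weight 3+3=6, value 47+68=115
- item 4+item 7: weight 3+2=5, value 60+53=113
- item 3+item 4: weight 3+3=6, value 47+60=107
Best: $128.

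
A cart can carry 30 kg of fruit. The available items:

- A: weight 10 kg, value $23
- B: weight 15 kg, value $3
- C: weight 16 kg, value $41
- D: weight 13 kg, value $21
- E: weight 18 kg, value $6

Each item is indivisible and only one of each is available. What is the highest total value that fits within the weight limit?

$64

Check high-value combinations within 30 kg:
- A+C: weight 10+16=26, value 23+41=64
- C+D: weight 16+13=29, value 41+21=62
- A+D: weight 10+13=23, value 23+21=44
- C: weight 16, value 41
Best: $64.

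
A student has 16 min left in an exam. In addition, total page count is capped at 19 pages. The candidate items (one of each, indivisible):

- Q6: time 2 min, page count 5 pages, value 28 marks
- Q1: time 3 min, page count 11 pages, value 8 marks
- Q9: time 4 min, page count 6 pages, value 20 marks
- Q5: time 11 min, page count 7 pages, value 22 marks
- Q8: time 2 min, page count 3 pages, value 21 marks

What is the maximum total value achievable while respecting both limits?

Feasible sets respecting both limits:
- Q6+Q5+Q8: time 15, page count 15, value 71
- Q6+Q9+Q8: time 8, page count 14, value 69
- Q6+Q1+Q8: time 7, page count 19, value 57
- Q6+Q5: time 13, page count 12, value 50
Best: 71 marks.

71 marks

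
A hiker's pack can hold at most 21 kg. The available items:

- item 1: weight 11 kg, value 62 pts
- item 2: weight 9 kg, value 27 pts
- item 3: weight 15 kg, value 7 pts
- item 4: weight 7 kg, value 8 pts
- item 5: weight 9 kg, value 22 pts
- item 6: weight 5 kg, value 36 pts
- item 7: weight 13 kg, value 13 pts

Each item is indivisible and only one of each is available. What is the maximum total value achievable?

Check high-value combinations within 21 kg:
- item 1+item 6: weight 11+5=16, value 62+36=98
- item 1+item 2: weight 11+9=20, value 62+27=89
- item 1+item 5: weight 11+9=20, value 62+22=84
- item 2+item 4+item 6: weight 9+7+5=21, value 27+8+36=71
Best: 98 pts.

98 pts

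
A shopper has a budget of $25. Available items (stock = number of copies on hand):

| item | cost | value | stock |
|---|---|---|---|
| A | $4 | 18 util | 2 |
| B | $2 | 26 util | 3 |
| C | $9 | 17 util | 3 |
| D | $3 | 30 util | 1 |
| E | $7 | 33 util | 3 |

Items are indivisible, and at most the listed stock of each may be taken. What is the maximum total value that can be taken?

177 util

Best selections within cost 25 and stock limits:
- 2×A + 3×B + 1×D + 1×E: cost 24, value 177
- 3×B + 1×D + 2×E: cost 23, value 174
- 1×A + 2×B + 1×D + 2×E: cost 25, value 166
Best: 177 util.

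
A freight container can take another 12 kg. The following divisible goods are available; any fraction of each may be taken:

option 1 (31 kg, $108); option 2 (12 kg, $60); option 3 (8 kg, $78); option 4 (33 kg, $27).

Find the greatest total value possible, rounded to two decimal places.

Take in order of value per unit:
- option 3 (78/8 per unit): all 8 → value 78, running total 78.00
- option 2 (60/12 per unit): 4 of 12 → value 4×60/12 = 20.0000, running total 98.00
Total 98.00.

98.00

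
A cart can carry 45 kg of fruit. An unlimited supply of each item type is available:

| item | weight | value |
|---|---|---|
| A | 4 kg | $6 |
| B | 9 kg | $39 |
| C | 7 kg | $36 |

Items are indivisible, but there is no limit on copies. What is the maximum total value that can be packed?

$219

Best value-per-unit is C at 36/7; filling with it alone gives 6×36 = 216.
Optimal mix: 1×B + 5×C → weight 44, value 219.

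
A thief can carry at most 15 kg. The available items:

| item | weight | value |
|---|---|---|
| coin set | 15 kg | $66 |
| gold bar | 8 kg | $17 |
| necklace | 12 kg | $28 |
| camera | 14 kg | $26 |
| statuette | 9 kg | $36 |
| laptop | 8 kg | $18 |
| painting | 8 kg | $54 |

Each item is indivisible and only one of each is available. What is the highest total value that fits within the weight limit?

$66

This is a 0/1 knapsack; check combinations near the capacity.
- coin set: weight 15, value 66
- painting: weight 8, value 54
- statuette: weight 9, value 36
- necklace: weight 12, value 28
Best: $66.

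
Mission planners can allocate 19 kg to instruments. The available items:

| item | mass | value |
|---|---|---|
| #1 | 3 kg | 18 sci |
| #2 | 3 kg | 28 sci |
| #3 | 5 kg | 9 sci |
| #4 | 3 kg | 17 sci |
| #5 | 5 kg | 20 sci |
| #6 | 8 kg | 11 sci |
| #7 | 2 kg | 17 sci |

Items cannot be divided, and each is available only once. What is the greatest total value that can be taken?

This is a 0/1 knapsack; check combinations near the capacity.
- #1+#2+#4+#5+#7: mass 3+3+3+5+2=16, value 18+28+17+20+17=100
- #1+#2+#3+#5+#7: mass 3+3+5+5+2=18, value 18+28+9+20+17=92
- #1+#2+#3+#4+#5: mass 3+3+5+3+5=19, value 18+28+9+17+20=92
- #2+#3+#4+#5+#7: mass 3+5+3+5+2=18, value 28+9+17+20+17=91
- #1+#2+#4+#6+#7: mass 3+3+3+8+2=19, value 18+28+17+11+17=91
Best: 100 sci.

100 sci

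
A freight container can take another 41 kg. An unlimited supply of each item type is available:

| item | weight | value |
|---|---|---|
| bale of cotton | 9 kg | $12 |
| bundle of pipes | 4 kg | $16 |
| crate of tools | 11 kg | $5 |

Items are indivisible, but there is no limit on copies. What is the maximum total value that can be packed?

$160

Best value-per-unit is bundle of pipes at 16/4, and filling with it alone uses weight 10×4=40. No mix of the others beats 10×16 = 160.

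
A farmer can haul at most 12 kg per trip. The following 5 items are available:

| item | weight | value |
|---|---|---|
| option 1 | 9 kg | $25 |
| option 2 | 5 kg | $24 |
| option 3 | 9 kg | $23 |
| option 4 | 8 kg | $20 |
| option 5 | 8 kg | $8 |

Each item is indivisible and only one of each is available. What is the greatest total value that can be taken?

Check high-value combinations within 12 kg:
- option 1: weight 9, value 25
- option 2: weight 5, value 24
- option 3: weight 9, value 23
- option 4: weight 8, value 20
- option 5: weight 8, value 8
Best: $25.

$25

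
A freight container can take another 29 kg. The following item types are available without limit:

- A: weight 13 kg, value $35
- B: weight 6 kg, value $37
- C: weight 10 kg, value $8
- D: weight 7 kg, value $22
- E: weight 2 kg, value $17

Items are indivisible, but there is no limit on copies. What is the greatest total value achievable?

$238

Best value-per-unit is E at 17/2, and filling with it alone uses weight 14×2=28. No mix of the others beats 14×17 = 238.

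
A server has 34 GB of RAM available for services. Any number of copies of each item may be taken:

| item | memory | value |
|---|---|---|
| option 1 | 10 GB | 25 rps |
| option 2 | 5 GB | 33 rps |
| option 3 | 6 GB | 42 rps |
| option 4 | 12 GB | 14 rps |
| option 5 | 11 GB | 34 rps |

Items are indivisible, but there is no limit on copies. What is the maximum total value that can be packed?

234 rps

Best value-per-unit is option 3 at 42/6; filling with it alone gives 5×42 = 210.
Optimal mix: 2×option 2 + 4×option 3 → memory 34, value 234.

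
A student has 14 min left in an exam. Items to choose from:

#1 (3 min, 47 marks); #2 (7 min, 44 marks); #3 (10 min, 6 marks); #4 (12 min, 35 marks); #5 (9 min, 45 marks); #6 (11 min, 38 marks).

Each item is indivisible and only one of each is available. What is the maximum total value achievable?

Check high-value combinations within 14 min:
- #1+#5: time 3+9=12, value 47+45=92
- #1+#2: time 3+7=10, value 47+44=91
- #1+#6: time 3+11=14, value 47+38=85
Best: 92 marks.

92 marks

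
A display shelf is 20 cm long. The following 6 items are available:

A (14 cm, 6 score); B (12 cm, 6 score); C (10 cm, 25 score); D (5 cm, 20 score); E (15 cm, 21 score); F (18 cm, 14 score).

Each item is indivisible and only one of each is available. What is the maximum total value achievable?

45 score

Check high-value combinations within 20 cm:
- C+D: length 10+5=15, value 25+20=45
- D+E: length 5+15=20, value 20+21=41
- B+D: length 12+5=17, value 6+20=26
- A+D: length 14+5=19, value 6+20=26
Best: 45 score.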